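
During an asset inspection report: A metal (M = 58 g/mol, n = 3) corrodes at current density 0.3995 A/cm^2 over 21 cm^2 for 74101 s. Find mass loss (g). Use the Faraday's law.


Apply Faraday's law: m = i*A*t*M / (n*F)
Total charge passed Q = i*A*t = 0.3995*21*74101 = 621670.3395 C
m = Q*M/(n*F) = 621670.3395*58/(3*96485) = 124.56817 g

124.56817 g


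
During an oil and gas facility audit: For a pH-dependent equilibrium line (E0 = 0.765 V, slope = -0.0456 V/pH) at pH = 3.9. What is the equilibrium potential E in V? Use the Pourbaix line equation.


Apply the Pourbaix line equation: E = E0 + slope*pH
E = 0.765 + (-0.0456)*3.9 = 0.765 + (-0.17784) = 0.58716 V
Rounded to 4 decimal places: E = 0.5872 V

0.5872 V


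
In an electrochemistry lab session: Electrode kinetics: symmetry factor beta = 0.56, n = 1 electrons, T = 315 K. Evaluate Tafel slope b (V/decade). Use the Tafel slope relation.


Apply the Tafel slope relation: b = 2.303*R*T/(beta*n*F)
Numerator: 2.303 * 8.314 * 315 = 6031.35
Denominator: 0.56 * 1 * 96485 = 54031.6
b = 6031.35 / 54031.6 = 0.1116 V/decade

0.1116 V/decade


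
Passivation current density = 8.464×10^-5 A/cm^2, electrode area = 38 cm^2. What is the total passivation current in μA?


I = i_pass * A, then convert A → μA (×10^6)
I = 8.464×10^-5 * 38 * 10^6 = 3216.32 μA

3216.32 μA


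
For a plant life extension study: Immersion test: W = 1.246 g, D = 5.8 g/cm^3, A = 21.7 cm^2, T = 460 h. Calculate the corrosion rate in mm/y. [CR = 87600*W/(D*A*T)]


Apply the mm/y weight-loss relation: CR = 87600 * W / (D * A * T)
Numerator: 87600 * 1.246 = 109149.6
Denominator: 5.8 * 21.7 * 460 = 57895.6
CR = 109149.6 / 57895.6 = 1.8853 mm/y

1.8853 mm/y


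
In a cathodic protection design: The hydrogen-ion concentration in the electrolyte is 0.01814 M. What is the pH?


pH = −log10[H+]
pH = −log10(0.01814) = 1.74

1.74


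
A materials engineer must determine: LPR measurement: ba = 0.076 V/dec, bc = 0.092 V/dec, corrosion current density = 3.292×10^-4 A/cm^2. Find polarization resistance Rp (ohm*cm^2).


Apply the Stern-Geary equation: Rp = ba*bc / (2.303*icorr*(ba+bc))
ba*bc = 0.076*0.092 = 0.006992
ba+bc = 0.168; 2.303*icorr*(ba+bc) = 2.303*3.292×10^-4*0.168 = 1.273688×10^-4
Rp = 0.006992 / 1.273688×10^-4 = 54.9 ohm*cm^2

54.9 ohm*cm^2


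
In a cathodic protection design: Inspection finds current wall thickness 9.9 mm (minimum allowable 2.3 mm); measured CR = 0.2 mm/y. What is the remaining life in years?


Apply the remaining-life relation: RL = (t_current − t_min) / CR
RL = (9.9 − 2.3) / 0.2 = 7.6 / 0.2 = 38.0 years

38.0 years


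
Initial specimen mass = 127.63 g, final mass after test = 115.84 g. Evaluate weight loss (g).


Weight loss = initial − final
WL = 127.63 − 115.84 = 11.79 g

11.79 g


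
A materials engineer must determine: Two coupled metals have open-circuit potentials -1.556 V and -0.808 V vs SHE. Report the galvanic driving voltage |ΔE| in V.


Driving voltage is the absolute potential difference.
|ΔE| = |-1.556 − (-0.808)| = 0.748 V

0.748 V


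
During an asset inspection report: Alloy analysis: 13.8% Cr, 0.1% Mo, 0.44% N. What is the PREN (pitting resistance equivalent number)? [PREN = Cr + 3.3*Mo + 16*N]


Apply the PREN formula: PREN = Cr + 3.3*Mo + 16*N
PREN = 13.8 + 3.3*0.1 + 16*0.44
PREN = 13.8 + 0.33 + 7.04 = 21.17

21.17


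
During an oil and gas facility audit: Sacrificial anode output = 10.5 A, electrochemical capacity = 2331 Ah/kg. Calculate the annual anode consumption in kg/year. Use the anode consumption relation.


Annual consumption = current * hours per year / capacity
Rate = 10.5 * 8760 / 2331 = 39.5 kg/year

39.5 kg/year


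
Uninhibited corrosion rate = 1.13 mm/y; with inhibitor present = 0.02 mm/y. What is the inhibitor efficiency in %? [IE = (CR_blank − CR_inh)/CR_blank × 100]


Apply the inhibitor-efficiency definition: IE = (CR_blank − CR_inh)/CR_blank × 100
IE = (1.13 − 0.02) / 1.13 × 100
IE = 1.11 / 1.13 × 100 = 98.2 %

98.2 %


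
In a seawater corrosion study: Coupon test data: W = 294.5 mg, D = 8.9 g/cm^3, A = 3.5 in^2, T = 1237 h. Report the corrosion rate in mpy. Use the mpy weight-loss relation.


Apply the mpy weight-loss relation: CR = 534 * W / (D * A * T)
Numerator: 534 * 294.5 = 157263.0
Denominator: 8.9 * 3.5 * 1237 = 38532.55
CR = 157263.0 / 38532.55 = 4.0813 mpy

4.0813 mpy


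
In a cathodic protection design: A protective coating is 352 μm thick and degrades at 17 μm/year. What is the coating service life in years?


Service life = thickness / degradation rate
Life = 352 / 17 = 20.7 years

20.7 years


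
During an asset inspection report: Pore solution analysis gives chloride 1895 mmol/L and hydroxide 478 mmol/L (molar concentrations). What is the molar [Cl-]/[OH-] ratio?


Threshold parameter = [Cl-] / [OH-] (molar basis; both in mmol/L, so units cancel)
Ratio = 1895 / 478 = 3.96

3.96


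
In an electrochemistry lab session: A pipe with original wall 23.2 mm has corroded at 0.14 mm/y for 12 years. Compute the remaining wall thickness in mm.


Remaining wall = original − CR × time
t = 23.2 − 0.14*12 = 23.2 − 1.68 = 21.52 mm

21.52 mm


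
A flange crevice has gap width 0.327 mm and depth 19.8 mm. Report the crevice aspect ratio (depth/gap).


Aspect ratio = depth / gap
Ratio = 19.8 / 0.327 = 60.6

60.6


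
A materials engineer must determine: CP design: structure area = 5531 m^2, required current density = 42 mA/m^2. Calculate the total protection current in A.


I = area * current density, then convert mA → A (÷1000)
I = 5531 * 42 / 1000 = 232.3 A

232.3 A


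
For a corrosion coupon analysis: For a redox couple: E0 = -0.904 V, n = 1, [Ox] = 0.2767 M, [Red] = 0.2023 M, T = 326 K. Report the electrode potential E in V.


Apply the Nernst equation: E = E0 + (RT/nF)*ln([Ox]/[Red])
Step 1: RT/nF = 8.314*326/(1*96485) = 0.02809104 V
Step 2: [Ox]/[Red] = 0.2767/0.2023 = 1.367771
Step 3: ln(1.367771) = 0.313182
Step 4: correction = 0.02809104 * 0.313182 = 0.009 V
E = -0.904 + 0.009 = -0.895 V

-0.895 V


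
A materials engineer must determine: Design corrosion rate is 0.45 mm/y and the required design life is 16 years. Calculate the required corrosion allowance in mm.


Corrosion allowance = CR × design life
CA = 0.45 * 16 = 7.2 mm

7.2 mm


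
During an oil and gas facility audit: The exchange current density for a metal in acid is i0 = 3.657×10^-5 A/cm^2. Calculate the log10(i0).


i0 = 3.657×10^-5 A/cm^2
log10(i0) = -4.437

-4.437


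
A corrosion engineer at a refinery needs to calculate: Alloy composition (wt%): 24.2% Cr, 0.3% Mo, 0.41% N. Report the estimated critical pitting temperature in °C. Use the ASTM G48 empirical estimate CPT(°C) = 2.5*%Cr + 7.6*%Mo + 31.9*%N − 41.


Apply the ASTM G48 empirical CPT estimate: CPT(°C) = 2.5*%Cr + 7.6*%Mo + 31.9*%N − 41
2.5*24.2 = 60.5; 7.6*0.3 = 2.28; 31.9*0.41 = 13.079
CPT = 60.5 + 2.28 + 13.079 − 41 = 34.859 °C
Rounded to 0.1 °C: CPT ≈ 34.9 °C

34.9 °C


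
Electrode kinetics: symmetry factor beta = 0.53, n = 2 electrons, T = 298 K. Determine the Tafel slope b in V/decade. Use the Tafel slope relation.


Apply the Tafel slope relation: b = 2.303*R*T/(beta*n*F)
Numerator: 2.303 * 8.314 * 298 = 5705.85
Denominator: 0.53 * 2 * 96485 = 102274.1
b = 5705.85 / 102274.1 = 0.0558 V/decade

0.0558 V/decade


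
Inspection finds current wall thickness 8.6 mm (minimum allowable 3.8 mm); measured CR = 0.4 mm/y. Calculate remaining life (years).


Apply the remaining-life relation: RL = (t_current − t_min) / CR
RL = (8.6 − 3.8) / 0.4 = 4.8 / 0.4 = 12.0 years

12.0 years


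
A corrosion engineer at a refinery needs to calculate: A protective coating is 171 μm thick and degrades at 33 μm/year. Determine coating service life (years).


Service life = thickness / degradation rate
Life = 171 / 33 = 5.2 years

5.2 years


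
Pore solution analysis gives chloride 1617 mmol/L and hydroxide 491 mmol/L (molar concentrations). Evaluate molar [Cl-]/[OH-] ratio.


Threshold parameter = [Cl-] / [OH-] (molar basis; both in mmol/L, so units cancel)
Ratio = 1617 / 491 = 3.29

3.29


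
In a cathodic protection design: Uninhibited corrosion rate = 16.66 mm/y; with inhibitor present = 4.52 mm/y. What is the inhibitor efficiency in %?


Apply the inhibitor-efficiency definition: IE = (CR_blank − CR_inh)/CR_blank × 100
IE = (16.66 − 4.52) / 16.66 × 100
IE = 12.14 / 16.66 × 100 = 72.9 %

72.9 %


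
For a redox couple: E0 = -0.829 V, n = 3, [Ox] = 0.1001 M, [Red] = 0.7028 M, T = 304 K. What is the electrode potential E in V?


Apply the Nernst equation: E = E0 + (RT/nF)*ln([Ox]/[Red])
Step 1: RT/nF = 8.314*304/(3*96485) = 0.00873178 V
Step 2: [Ox]/[Red] = 0.1001/0.7028 = 0.14243
Step 3: ln(0.14243) = -1.948905
Step 4: correction = 0.00873178 * -1.948905 = -0.017 V
E = -0.829 + -0.017 = -0.846 V

-0.846 V


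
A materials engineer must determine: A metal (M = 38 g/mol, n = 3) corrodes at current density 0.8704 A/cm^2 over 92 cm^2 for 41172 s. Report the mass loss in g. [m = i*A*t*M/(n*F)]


Apply Faraday's law: m = i*A*t*M / (n*F)
Total charge passed Q = i*A*t = 0.8704*92*41172 = 3296922.0096 C
m = Q*M/(n*F) = 3296922.0096*38/(3*96485) = 432.8239 g

432.8239 g


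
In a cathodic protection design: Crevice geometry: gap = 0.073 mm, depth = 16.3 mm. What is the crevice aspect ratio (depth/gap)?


Aspect ratio = depth / gap
Ratio = 16.3 / 0.073 = 223.3

223.3


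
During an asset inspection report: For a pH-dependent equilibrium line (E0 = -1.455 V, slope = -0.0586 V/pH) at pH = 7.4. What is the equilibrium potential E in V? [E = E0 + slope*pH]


Apply the Pourbaix line equation: E = E0 + slope*pH
E = -1.455 + (-0.0586)*7.4 = -1.455 + (-0.43364) = -1.88864 V
Rounded to 3 decimal places: E = -1.889 V

-1.889 V


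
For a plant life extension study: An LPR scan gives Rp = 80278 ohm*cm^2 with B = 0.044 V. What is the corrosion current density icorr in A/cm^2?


Apply the Stern-Geary relation: icorr = B / Rp
icorr = 0.044 / 80278 = 5.481×10^-7 A/cm^2

5.481×10^-7 A/cm^2


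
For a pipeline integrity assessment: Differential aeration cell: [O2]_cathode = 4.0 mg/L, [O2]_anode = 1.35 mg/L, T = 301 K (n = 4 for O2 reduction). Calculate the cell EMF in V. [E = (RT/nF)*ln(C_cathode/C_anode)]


Apply the Nernst concentration-cell relation: E = (RT/nF)*ln(C_cathode/C_anode)
RT/nF = 8.314*301/(4*96485) = 0.0064842 V
ln(4.0/1.35) = 1.08619
E = 0.0064842 * 1.08619 = 0.00704 V

0.00704 V


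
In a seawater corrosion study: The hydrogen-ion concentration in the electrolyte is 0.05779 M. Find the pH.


pH = −log10[H+]
pH = −log10(0.05779) = 1.24

1.24


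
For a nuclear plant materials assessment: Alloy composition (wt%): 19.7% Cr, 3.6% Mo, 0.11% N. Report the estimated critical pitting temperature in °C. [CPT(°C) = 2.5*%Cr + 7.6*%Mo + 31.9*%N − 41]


Apply the ASTM G48 empirical CPT estimate: CPT(°C) = 2.5*%Cr + 7.6*%Mo + 31.9*%N − 41
2.5*19.7 = 49.25; 7.6*3.6 = 27.36; 31.9*0.11 = 3.509
CPT = 49.25 + 27.36 + 3.509 − 41 = 39.119 °C
Rounded to 0.1 °C: CPT ≈ 39.1 °C

39.1 °C


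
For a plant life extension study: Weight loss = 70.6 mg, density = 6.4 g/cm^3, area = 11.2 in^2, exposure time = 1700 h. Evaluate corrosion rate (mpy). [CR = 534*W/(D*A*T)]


Apply the mpy weight-loss relation: CR = 534 * W / (D * A * T)
Numerator: 534 * 70.6 = 37700.4
Denominator: 6.4 * 11.2 * 1700 = 121856.0
CR = 37700.4 / 121856.0 = 0.309 mpy

0.309 mpy


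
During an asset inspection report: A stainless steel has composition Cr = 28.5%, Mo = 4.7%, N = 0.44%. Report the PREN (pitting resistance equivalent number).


Apply the PREN formula: PREN = Cr + 3.3*Mo + 16*N
PREN = 28.5 + 3.3*4.7 + 16*0.44
PREN = 28.5 + 15.51 + 7.04 = 51.05

51.05


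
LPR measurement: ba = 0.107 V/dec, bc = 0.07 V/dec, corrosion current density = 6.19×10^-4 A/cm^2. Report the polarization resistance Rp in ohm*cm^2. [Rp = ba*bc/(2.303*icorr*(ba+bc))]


Apply the Stern-Geary equation: Rp = ba*bc / (2.303*icorr*(ba+bc))
ba*bc = 0.107*0.07 = 0.00749
ba+bc = 0.177; 2.303*icorr*(ba+bc) = 2.303*6.19×10^-4*0.177 = 2.5232359×10^-4
Rp = 0.00749 / 2.5232359×10^-4 = 29.68 ohm*cm^2

29.68 ohm*cm^2


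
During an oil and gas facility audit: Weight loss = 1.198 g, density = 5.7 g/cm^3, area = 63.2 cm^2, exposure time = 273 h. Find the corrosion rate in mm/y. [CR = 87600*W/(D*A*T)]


Apply the mm/y weight-loss relation: CR = 87600 * W / (D * A * T)
Numerator: 87600 * 1.198 = 104944.8
Denominator: 5.7 * 63.2 * 273 = 98345.52
CR = 104944.8 / 98345.52 = 1.0671 mm/y

1.0671 mm/y


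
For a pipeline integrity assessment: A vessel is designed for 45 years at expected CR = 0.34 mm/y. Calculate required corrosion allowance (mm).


Corrosion allowance = CR × design life
CA = 0.34 * 45 = 15.3 mm

15.3 mm


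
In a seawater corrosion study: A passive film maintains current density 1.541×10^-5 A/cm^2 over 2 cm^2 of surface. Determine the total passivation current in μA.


I = i_pass * A, then convert A → μA (×10^6)
I = 1.541×10^-5 * 2 * 10^6 = 30.82 μA

30.82 μA


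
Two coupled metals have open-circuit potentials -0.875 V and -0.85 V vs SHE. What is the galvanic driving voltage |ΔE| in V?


Driving voltage is the absolute potential difference.
|ΔE| = |-0.875 − (-0.85)| = 0.025 V

0.025 V


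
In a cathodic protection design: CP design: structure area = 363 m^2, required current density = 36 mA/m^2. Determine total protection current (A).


I = area * current density, then convert mA → A (÷1000)
I = 363 * 36 / 1000 = 13.07 A

13.07 A


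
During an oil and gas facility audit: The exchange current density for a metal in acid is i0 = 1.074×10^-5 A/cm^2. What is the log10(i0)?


i0 = 1.074×10^-5 A/cm^2
log10(i0) = -4.969

-4.969


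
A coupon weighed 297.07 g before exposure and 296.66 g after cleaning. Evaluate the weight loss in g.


Weight loss = initial − final
WL = 297.07 − 296.66 = 0.41 g

0.41 g


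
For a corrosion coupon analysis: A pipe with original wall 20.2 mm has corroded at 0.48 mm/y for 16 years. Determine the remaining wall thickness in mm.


Remaining wall = original − CR × time
t = 20.2 − 0.48*16 = 20.2 − 7.68 = 12.52 mm

12.52 mm


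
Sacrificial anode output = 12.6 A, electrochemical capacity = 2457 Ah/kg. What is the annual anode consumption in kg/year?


Annual consumption = current * hours per year / capacity
Rate = 12.6 * 8760 / 2457 = 44.9 kg/year

44.9 kg/year


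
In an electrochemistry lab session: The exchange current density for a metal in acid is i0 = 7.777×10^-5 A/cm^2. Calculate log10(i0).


i0 = 7.777×10^-5 A/cm^2
log10(i0) = -4.109

-4.109


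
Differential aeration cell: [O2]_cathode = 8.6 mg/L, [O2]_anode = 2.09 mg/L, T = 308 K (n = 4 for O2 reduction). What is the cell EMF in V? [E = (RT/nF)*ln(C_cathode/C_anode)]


Apply the Nernst concentration-cell relation: E = (RT/nF)*ln(C_cathode/C_anode)
RT/nF = 8.314*308/(4*96485) = 0.006635 V
ln(8.6/2.09) = 1.4146
E = 0.006635 * 1.4146 = 0.00939 V

0.00939 V


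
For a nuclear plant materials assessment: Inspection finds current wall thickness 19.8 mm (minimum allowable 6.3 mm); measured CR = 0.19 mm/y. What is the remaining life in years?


Apply the remaining-life relation: RL = (t_current − t_min) / CR
RL = (19.8 − 6.3) / 0.19 = 13.5 / 0.19 = 71.1 years

71.1 years


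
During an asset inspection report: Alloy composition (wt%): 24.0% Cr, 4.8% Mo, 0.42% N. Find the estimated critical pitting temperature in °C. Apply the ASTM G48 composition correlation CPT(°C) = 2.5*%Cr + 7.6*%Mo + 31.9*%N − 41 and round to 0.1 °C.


Apply the ASTM G48 empirical CPT estimate: CPT(°C) = 2.5*%Cr + 7.6*%Mo + 31.9*%N − 41
2.5*24.0 = 60; 7.6*4.8 = 36.48; 31.9*0.42 = 13.398
CPT = 60 + 36.48 + 13.398 − 41 = 68.878 °C
Rounded to 0.1 °C: CPT ≈ 68.9 °C

68.9 °C


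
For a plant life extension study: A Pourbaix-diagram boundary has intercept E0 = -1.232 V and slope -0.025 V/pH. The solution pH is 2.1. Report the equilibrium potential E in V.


Apply the Pourbaix line equation: E = E0 + slope*pH
E = -1.232 + (-0.025)*2.1 = -1.232 + (-0.0525) = -1.2845 V
Rounded to 4 decimal places: E = -1.2845 V

-1.2845 V


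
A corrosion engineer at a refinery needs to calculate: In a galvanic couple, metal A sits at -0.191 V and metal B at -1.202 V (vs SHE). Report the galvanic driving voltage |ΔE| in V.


Driving voltage is the absolute potential difference.
|ΔE| = |-0.191 − (-1.202)| = 1.011 V

1.011 V


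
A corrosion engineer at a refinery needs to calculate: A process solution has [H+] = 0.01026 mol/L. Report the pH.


pH = −log10[H+]
pH = −log10(0.01026) = 1.99

1.99


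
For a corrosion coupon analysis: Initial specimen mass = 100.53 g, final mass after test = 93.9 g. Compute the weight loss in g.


Weight loss = initial − final
WL = 100.53 − 93.9 = 6.63 g

6.63 g


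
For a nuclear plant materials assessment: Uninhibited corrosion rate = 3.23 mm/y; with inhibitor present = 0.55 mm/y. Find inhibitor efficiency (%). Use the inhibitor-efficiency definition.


Apply the inhibitor-efficiency definition: IE = (CR_blank − CR_inh)/CR_blank × 100
IE = (3.23 − 0.55) / 3.23 × 100
IE = 2.68 / 3.23 × 100 = 83.0 %

83.0 %


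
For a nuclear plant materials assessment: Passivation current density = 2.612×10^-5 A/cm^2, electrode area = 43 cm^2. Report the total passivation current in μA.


I = i_pass * A, then convert A → μA (×10^6)
I = 2.612×10^-5 * 43 * 10^6 = 1123.16 μA

1123.16 μA


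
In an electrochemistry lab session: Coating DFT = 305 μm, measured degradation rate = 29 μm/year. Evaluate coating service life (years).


Service life = thickness / degradation rate
Life = 305 / 29 = 10.5 years

10.5 years


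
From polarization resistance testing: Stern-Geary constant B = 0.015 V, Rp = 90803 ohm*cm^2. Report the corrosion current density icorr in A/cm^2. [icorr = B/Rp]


Apply the Stern-Geary relation: icorr = B / Rp
icorr = 0.015 / 90803 = 1.652×10^-7 A/cm^2

1.652×10^-7 A/cm^2


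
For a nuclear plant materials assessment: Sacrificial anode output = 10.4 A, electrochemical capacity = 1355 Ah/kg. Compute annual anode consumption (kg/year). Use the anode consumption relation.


Annual consumption = current * hours per year / capacity
Rate = 10.4 * 8760 / 1355 = 67.2 kg/year

67.2 kg/year


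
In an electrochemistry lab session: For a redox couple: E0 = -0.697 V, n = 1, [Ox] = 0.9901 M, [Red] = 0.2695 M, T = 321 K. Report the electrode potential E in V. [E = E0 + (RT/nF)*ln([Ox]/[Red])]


Apply the Nernst equation: E = E0 + (RT/nF)*ln([Ox]/[Red])
Step 1: RT/nF = 8.314*321/(1*96485) = 0.0276602 V
Step 2: [Ox]/[Red] = 0.9901/0.2695 = 3.67384
Step 3: ln(3.67384) = 1.301237
Step 4: correction = 0.0276602 * 1.301237 = 0.036 V
E = -0.697 + 0.036 = -0.661 V

-0.661 V


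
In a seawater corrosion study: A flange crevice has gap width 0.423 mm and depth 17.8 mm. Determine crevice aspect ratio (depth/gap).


Aspect ratio = depth / gap
Ratio = 17.8 / 0.423 = 42.1

42.1


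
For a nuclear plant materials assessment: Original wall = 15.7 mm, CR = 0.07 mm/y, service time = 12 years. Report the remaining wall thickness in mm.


Remaining wall = original − CR × time
t = 15.7 − 0.07*12 = 15.7 − 0.84 = 14.86 mm

14.86 mm


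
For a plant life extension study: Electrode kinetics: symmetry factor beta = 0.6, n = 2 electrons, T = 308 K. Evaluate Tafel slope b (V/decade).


Apply the Tafel slope relation: b = 2.303*R*T/(beta*n*F)
Numerator: 2.303 * 8.314 * 308 = 5897.32
Denominator: 0.6 * 2 * 96485 = 115782.0
b = 5897.32 / 115782.0 = 0.0509 V/decade

0.0509 V/decade


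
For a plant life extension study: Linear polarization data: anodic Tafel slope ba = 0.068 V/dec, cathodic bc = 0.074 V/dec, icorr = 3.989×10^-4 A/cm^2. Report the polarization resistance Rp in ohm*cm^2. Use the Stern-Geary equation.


Apply the Stern-Geary equation: Rp = ba*bc / (2.303*icorr*(ba+bc))
ba*bc = 0.068*0.074 = 0.005032
ba+bc = 0.142; 2.303*icorr*(ba+bc) = 2.303*3.989×10^-4*0.142 = 1.3045067×10^-4
Rp = 0.005032 / 1.3045067×10^-4 = 38.6 ohm*cm^2

38.6 ohm*cm^2


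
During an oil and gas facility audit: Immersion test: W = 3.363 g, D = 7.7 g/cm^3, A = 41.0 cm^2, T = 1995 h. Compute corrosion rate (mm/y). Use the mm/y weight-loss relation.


Apply the mm/y weight-loss relation: CR = 87600 * W / (D * A * T)
Numerator: 87600 * 3.363 = 294598.8
Denominator: 7.7 * 41.0 * 1995 = 629821.5
CR = 294598.8 / 629821.5 = 0.46775 mm/y

0.46775 mm/y


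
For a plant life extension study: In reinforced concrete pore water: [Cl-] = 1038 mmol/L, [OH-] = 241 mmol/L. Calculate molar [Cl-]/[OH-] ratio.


Threshold parameter = [Cl-] / [OH-] (molar basis; both in mmol/L, so units cancel)
Ratio = 1038 / 241 = 4.31

4.31


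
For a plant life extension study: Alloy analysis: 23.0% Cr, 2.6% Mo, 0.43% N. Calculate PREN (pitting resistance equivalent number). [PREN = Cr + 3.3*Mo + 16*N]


Apply the PREN formula: PREN = Cr + 3.3*Mo + 16*N
PREN = 23.0 + 3.3*2.6 + 16*0.43
PREN = 23.0 + 8.58 + 6.88 = 38.46

38.46


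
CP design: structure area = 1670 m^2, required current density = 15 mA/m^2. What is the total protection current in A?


I = area * current density, then convert mA → A (÷1000)
I = 1670 * 15 / 1000 = 25.05 A

25.05 A


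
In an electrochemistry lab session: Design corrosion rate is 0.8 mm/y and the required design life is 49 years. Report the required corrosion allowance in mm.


Corrosion allowance = CR × design life
CA = 0.8 * 49 = 39.2 mm

39.2 mm


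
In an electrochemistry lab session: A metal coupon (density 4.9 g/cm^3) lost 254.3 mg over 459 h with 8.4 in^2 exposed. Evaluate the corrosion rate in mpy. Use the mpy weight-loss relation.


Apply the mpy weight-loss relation: CR = 534 * W / (D * A * T)
Numerator: 534 * 254.3 = 135796.2
Denominator: 4.9 * 8.4 * 459 = 18892.44
CR = 135796.2 / 18892.44 = 7.1879 mpy

7.1879 mpy


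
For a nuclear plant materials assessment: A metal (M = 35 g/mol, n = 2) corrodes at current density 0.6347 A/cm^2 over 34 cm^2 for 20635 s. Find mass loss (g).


Apply Faraday's law: m = i*A*t*M / (n*F)
Total charge passed Q = i*A*t = 0.6347*34*20635 = 445299.173 C
m = Q*M/(n*F) = 445299.173*35/(2*96485) = 80.7663 g

80.7663 g


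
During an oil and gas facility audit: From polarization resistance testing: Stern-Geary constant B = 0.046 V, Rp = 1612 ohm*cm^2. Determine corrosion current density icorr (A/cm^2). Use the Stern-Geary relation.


Apply the Stern-Geary relation: icorr = B / Rp
icorr = 0.046 / 1612 = 2.854×10^-5 A/cm^2

2.854×10^-5 A/cm^2


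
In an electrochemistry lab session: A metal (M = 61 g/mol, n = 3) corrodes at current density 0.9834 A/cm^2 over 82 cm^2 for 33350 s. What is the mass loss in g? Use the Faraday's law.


Apply Faraday's law: m = i*A*t*M / (n*F)
Total charge passed Q = i*A*t = 0.9834*82*33350 = 2689303.98 C
m = Q*M/(n*F) = 2689303.98*61/(3*96485) = 566.74627 g

566.74627 g


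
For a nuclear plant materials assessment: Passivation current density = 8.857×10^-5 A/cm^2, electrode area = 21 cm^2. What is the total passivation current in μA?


I = i_pass * A, then convert A → μA (×10^6)
I = 8.857×10^-5 * 21 * 10^6 = 1859.97 μA

1859.97 μA


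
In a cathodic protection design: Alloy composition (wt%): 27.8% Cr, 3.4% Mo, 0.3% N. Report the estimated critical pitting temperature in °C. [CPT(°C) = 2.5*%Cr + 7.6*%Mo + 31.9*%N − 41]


Apply the ASTM G48 empirical CPT estimate: CPT(°C) = 2.5*%Cr + 7.6*%Mo + 31.9*%N − 41
2.5*27.8 = 69.5; 7.6*3.4 = 25.84; 31.9*0.3 = 9.57
CPT = 69.5 + 25.84 + 9.57 − 41 = 63.91 °C
Rounded to 0.1 °C: CPT ≈ 63.9 °C

63.9 °C


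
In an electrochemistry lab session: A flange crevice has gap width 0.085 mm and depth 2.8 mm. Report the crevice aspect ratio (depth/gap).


Aspect ratio = depth / gap
Ratio = 2.8 / 0.085 = 32.9

32.9


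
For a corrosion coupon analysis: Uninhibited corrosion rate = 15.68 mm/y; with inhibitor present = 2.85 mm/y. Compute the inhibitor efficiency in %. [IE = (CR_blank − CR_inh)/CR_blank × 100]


Apply the inhibitor-efficiency definition: IE = (CR_blank − CR_inh)/CR_blank × 100
IE = (15.68 − 2.85) / 15.68 × 100
IE = 12.83 / 15.68 × 100 = 81.8 %

81.8 %


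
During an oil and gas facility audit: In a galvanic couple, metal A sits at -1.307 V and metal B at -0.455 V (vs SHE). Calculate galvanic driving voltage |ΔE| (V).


Driving voltage is the absolute potential difference.
|ΔE| = |-1.307 − (-0.455)| = 0.852 V

0.852 V


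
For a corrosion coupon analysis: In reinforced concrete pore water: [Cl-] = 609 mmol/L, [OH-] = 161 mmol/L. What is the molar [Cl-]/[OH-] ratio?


Threshold parameter = [Cl-] / [OH-] (molar basis; both in mmol/L, so units cancel)
Ratio = 609 / 161 = 3.78

3.78


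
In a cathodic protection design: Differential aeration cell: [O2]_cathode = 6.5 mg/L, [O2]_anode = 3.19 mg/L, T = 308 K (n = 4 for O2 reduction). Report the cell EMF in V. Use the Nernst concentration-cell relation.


Apply the Nernst concentration-cell relation: E = (RT/nF)*ln(C_cathode/C_anode)
RT/nF = 8.314*308/(4*96485) = 0.006635 V
ln(6.5/3.19) = 0.71178
E = 0.006635 * 0.71178 = 0.00472 V

0.00472 V


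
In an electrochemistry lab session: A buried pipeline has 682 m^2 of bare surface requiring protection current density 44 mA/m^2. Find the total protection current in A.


I = area * current density, then convert mA → A (÷1000)
I = 682 * 44 / 1000 = 30.01 A

30.01 A


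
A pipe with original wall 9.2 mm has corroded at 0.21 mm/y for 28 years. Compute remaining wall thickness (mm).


Remaining wall = original − CR × time
t = 9.2 − 0.21*28 = 9.2 − 5.88 = 3.32 mm

3.32 mm


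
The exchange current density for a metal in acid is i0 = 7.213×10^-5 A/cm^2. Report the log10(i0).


i0 = 7.213×10^-5 A/cm^2
log10(i0) = -4.142

-4.142


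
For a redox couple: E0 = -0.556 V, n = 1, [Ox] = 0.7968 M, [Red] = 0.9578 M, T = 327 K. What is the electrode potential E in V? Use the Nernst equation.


Apply the Nernst equation: E = E0 + (RT/nF)*ln([Ox]/[Red])
Step 1: RT/nF = 8.314*327/(1*96485) = 0.02817721 V
Step 2: [Ox]/[Red] = 0.7968/0.9578 = 0.831906
Step 3: ln(0.831906) = -0.184036
Step 4: correction = 0.02817721 * -0.184036 = -0.0052 V
E = -0.556 + -0.0052 = -0.5612 V

-0.5612 V


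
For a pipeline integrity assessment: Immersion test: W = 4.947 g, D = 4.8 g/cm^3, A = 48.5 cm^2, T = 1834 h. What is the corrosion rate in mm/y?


Apply the mm/y weight-loss relation: CR = 87600 * W / (D * A * T)
Numerator: 87600 * 4.947 = 433357.2
Denominator: 4.8 * 48.5 * 1834 = 426955.2
CR = 433357.2 / 426955.2 = 1.014995 mm/y

1.014995 mm/y


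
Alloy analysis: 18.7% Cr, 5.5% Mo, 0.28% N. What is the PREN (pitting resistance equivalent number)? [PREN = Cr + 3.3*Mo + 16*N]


Apply the PREN formula: PREN = Cr + 3.3*Mo + 16*N
PREN = 18.7 + 3.3*5.5 + 16*0.28
PREN = 18.7 + 18.15 + 4.48 = 41.33

41.33


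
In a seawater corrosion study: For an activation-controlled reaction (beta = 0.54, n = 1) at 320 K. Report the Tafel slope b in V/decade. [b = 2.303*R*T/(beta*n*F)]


Apply the Tafel slope relation: b = 2.303*R*T/(beta*n*F)
Numerator: 2.303 * 8.314 * 320 = 6127.09
Denominator: 0.54 * 1 * 96485 = 52101.9
b = 6127.09 / 52101.9 = 0.1176 V/decade

0.1176 V/decade


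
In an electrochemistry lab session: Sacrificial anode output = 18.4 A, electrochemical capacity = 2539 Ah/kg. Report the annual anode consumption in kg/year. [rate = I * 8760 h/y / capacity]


Annual consumption = current * hours per year / capacity
Rate = 18.4 * 8760 / 2539 = 63.5 kg/year

63.5 kg/year


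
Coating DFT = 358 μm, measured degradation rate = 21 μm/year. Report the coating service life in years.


Service life = thickness / degradation rate
Life = 358 / 21 = 17.0 years

17.0 years


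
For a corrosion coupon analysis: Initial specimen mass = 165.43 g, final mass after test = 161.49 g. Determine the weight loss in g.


Weight loss = initial − final
WL = 165.43 − 161.49 = 3.94 g

3.94 g


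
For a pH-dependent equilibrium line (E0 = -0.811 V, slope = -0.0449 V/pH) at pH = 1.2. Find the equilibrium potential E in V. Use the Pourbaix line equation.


Apply the Pourbaix line equation: E = E0 + slope*pH
E = -0.811 + (-0.0449)*1.2 = -0.811 + (-0.05388) = -0.86488 V
Rounded to 4 decimal places: E = -0.8649 V

-0.8649 V


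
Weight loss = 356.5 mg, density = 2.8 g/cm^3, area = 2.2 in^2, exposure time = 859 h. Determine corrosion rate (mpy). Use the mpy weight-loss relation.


Apply the mpy weight-loss relation: CR = 534 * W / (D * A * T)
Numerator: 534 * 356.5 = 190371.0
Denominator: 2.8 * 2.2 * 859 = 5291.44
CR = 190371.0 / 5291.44 = 35.977 mpy

35.977 mpy


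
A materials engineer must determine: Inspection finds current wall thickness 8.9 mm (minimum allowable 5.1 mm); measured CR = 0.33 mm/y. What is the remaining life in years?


Apply the remaining-life relation: RL = (t_current − t_min) / CR
RL = (8.9 − 5.1) / 0.33 = 3.8 / 0.33 = 11.5 years

11.5 years


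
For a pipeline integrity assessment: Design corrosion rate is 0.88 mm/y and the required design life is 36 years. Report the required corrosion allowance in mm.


Corrosion allowance = CR × design life
CA = 0.88 * 36 = 31.68 mm

31.68 mm


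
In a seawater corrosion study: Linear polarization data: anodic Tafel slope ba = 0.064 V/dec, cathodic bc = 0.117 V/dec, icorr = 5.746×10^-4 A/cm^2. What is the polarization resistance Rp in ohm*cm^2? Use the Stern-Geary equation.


Apply the Stern-Geary equation: Rp = ba*bc / (2.303*icorr*(ba+bc))
ba*bc = 0.064*0.117 = 0.007488
ba+bc = 0.181; 2.303*icorr*(ba+bc) = 2.303*5.746×10^-4*0.181 = 2.3951799×10^-4
Rp = 0.007488 / 2.3951799×10^-4 = 31.3 ohm*cm^2

31.3 ohm*cm^2


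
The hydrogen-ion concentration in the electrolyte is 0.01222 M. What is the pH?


pH = −log10[H+]
pH = −log10(0.01222) = 1.91

1.91


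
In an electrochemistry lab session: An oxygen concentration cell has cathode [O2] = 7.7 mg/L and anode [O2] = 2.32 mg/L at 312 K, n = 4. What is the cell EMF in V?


Apply the Nernst concentration-cell relation: E = (RT/nF)*ln(C_cathode/C_anode)
RT/nF = 8.314*312/(4*96485) = 0.00672117 V
ln(7.7/2.32) = 1.19965
E = 0.00672117 * 1.19965 = 0.00806 V

0.00806 V


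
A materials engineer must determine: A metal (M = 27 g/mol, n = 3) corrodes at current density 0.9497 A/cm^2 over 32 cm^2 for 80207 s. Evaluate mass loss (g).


Apply Faraday's law: m = i*A*t*M / (n*F)
Total charge passed Q = i*A*t = 0.9497*32*80207 = 2437522.8128 C
m = Q*M/(n*F) = 2437522.8128*27/(3*96485) = 227.36908 g

227.36908 g


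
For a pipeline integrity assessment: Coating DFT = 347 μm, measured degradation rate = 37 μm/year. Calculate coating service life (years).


Service life = thickness / degradation rate
Life = 347 / 37 = 9.4 years

9.4 years


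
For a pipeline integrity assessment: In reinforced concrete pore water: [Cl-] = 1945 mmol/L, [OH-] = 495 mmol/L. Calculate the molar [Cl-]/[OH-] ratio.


Threshold parameter = [Cl-] / [OH-] (molar basis; both in mmol/L, so units cancel)
Ratio = 1945 / 495 = 3.93

3.93


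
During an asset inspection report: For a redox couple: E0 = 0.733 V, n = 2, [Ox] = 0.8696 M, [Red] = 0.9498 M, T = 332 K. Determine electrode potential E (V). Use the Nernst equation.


Apply the Nernst equation: E = E0 + (RT/nF)*ln([Ox]/[Red])
Step 1: RT/nF = 8.314*332/(2*96485) = 0.01430403 V
Step 2: [Ox]/[Red] = 0.8696/0.9498 = 0.915561
Step 3: ln(0.915561) = -0.088218
Step 4: correction = 0.01430403 * -0.088218 = -0.001 V
E = 0.733 + -0.001 = 0.732 V

0.732 V


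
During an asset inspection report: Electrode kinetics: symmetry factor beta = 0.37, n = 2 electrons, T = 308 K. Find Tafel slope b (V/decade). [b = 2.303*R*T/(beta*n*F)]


Apply the Tafel slope relation: b = 2.303*R*T/(beta*n*F)
Numerator: 2.303 * 8.314 * 308 = 5897.32
Denominator: 0.37 * 2 * 96485 = 71398.9
b = 5897.32 / 71398.9 = 0.0826 V/decade

0.0826 V/decade


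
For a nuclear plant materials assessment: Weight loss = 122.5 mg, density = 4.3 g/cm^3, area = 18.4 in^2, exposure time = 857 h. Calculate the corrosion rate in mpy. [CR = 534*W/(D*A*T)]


Apply the mpy weight-loss relation: CR = 534 * W / (D * A * T)
Numerator: 534 * 122.5 = 65415.0
Denominator: 4.3 * 18.4 * 857 = 67805.84
CR = 65415.0 / 67805.84 = 0.965 mpy

0.965 mpy


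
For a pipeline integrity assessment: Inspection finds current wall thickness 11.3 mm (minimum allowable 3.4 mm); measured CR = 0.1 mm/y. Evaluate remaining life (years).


Apply the remaining-life relation: RL = (t_current − t_min) / CR
RL = (11.3 − 3.4) / 0.1 = 7.9 / 0.1 = 79.0 years

79.0 years


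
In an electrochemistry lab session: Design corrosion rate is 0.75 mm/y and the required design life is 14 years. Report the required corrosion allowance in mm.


Corrosion allowance = CR × design life
CA = 0.75 * 14 = 10.5 mm

10.5 mm


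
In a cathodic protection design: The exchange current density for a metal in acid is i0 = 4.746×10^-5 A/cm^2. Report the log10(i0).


i0 = 4.746×10^-5 A/cm^2
log10(i0) = -4.324

-4.324


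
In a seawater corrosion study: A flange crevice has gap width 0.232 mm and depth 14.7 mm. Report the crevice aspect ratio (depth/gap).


Aspect ratio = depth / gap
Ratio = 14.7 / 0.232 = 63.4

63.4


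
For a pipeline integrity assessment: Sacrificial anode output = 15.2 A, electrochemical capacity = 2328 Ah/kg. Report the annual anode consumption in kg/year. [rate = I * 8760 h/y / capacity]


Annual consumption = current * hours per year / capacity
Rate = 15.2 * 8760 / 2328 = 57.2 kg/year

57.2 kg/year


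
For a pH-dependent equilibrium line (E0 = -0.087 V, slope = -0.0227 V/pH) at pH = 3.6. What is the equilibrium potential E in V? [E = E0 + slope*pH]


Apply the Pourbaix line equation: E = E0 + slope*pH
E = -0.087 + (-0.0227)*3.6 = -0.087 + (-0.08172) = -0.16872 V
Rounded to 4 decimal places: E = -0.1687 V

-0.1687 V


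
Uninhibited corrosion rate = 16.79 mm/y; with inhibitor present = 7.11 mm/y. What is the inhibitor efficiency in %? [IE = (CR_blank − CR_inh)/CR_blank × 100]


Apply the inhibitor-efficiency definition: IE = (CR_blank − CR_inh)/CR_blank × 100
IE = (16.79 − 7.11) / 16.79 × 100
IE = 9.68 / 16.79 × 100 = 57.7 %

57.7 %


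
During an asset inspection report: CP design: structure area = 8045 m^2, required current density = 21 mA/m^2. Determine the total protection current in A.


I = area * current density, then convert mA → A (÷1000)
I = 8045 * 21 / 1000 = 168.95 A

168.95 A


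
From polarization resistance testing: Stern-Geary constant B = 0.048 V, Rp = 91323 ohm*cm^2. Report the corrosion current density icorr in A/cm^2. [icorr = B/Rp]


Apply the Stern-Geary relation: icorr = B / Rp
icorr = 0.048 / 91323 = 5.256×10^-7 A/cm^2

5.256×10^-7 A/cm^2


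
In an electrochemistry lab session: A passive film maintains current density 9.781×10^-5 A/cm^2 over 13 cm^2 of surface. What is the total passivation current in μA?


I = i_pass * A, then convert A → μA (×10^6)
I = 9.781×10^-5 * 13 * 10^6 = 1271.53 μA

1271.53 μA


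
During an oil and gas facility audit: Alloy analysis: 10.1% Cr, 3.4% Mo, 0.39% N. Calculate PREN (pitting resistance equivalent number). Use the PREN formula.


Apply the PREN formula: PREN = Cr + 3.3*Mo + 16*N
PREN = 10.1 + 3.3*3.4 + 16*0.39
PREN = 10.1 + 11.22 + 6.24 = 27.56

27.56


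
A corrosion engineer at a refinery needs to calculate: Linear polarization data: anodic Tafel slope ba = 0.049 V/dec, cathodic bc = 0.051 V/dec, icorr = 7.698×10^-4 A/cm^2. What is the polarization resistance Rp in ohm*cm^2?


Apply the Stern-Geary equation: Rp = ba*bc / (2.303*icorr*(ba+bc))
ba*bc = 0.049*0.051 = 0.002499
ba+bc = 0.1; 2.303*icorr*(ba+bc) = 2.303*7.698×10^-4*0.1 = 1.7728494×10^-4
Rp = 0.002499 / 1.7728494×10^-4 = 14.1 ohm*cm^2

14.1 ohm*cm^2


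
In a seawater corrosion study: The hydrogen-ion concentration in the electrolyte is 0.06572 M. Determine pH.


pH = −log10[H+]
pH = −log10(0.06572) = 1.18

1.18


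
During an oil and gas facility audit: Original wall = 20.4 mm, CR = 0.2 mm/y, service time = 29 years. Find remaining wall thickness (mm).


Remaining wall = original − CR × time
t = 20.4 − 0.2*29 = 20.4 − 5.8 = 14.6 mm

14.6 mm


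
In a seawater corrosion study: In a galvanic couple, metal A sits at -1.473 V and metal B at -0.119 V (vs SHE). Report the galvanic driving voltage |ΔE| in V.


Driving voltage is the absolute potential difference.
|ΔE| = |-1.473 − (-0.119)| = 1.354 V

1.354 V


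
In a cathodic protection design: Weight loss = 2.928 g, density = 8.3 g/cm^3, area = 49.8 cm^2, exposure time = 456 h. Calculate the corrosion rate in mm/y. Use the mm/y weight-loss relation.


Apply the mm/y weight-loss relation: CR = 87600 * W / (D * A * T)
Numerator: 87600 * 2.928 = 256492.8
Denominator: 8.3 * 49.8 * 456 = 188483.04
CR = 256492.8 / 188483.04 = 1.360827 mm/y

1.360827 mm/y


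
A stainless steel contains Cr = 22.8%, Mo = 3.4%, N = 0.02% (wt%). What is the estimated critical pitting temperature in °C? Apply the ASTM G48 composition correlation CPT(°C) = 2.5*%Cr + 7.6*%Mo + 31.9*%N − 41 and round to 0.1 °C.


Apply the ASTM G48 empirical CPT estimate: CPT(°C) = 2.5*%Cr + 7.6*%Mo + 31.9*%N − 41
2.5*22.8 = 57; 7.6*3.4 = 25.84; 31.9*0.02 = 0.638
CPT = 57 + 25.84 + 0.638 − 41 = 42.478 °C
Rounded to 0.1 °C: CPT ≈ 42.5 °C

42.5 °C


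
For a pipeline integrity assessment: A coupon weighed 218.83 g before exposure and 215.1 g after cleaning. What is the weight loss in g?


Weight loss = initial − final
WL = 218.83 − 215.1 = 3.73 g

3.73 g


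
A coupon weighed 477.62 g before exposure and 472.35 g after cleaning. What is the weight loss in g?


Weight loss = initial − final
WL = 477.62 − 472.35 = 5.27 g

5.27 g


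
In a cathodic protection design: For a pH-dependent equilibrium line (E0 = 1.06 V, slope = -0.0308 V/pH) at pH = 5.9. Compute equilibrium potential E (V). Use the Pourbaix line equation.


Apply the Pourbaix line equation: E = E0 + slope*pH
E = 1.06 + (-0.0308)*5.9 = 1.06 + (-0.18172) = 0.87828 V
Rounded to 3 decimal places: E = 0.878 V

0.878 V


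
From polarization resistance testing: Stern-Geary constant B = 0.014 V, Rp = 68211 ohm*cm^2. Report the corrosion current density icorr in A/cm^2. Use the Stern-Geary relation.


Apply the Stern-Geary relation: icorr = B / Rp
icorr = 0.014 / 68211 = 2.052×10^-7 A/cm^2

2.052×10^-7 A/cm^2


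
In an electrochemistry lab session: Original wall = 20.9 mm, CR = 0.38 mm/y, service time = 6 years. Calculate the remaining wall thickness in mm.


Remaining wall = original − CR × time
t = 20.9 − 0.38*6 = 20.9 − 2.28 = 18.62 mm

18.62 mm


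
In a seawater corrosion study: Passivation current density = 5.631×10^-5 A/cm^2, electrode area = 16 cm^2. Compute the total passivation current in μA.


I = i_pass * A, then convert A → μA (×10^6)
I = 5.631×10^-5 * 16 * 10^6 = 900.96 μA

900.96 μA


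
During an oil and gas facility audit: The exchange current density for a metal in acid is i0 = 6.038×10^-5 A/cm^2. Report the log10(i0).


i0 = 6.038×10^-5 A/cm^2
log10(i0) = -4.219

-4.219


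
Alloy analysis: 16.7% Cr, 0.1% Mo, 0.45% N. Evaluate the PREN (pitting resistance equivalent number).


Apply the PREN formula: PREN = Cr + 3.3*Mo + 16*N
PREN = 16.7 + 3.3*0.1 + 16*0.45
PREN = 16.7 + 0.33 + 7.2 = 24.23

24.23


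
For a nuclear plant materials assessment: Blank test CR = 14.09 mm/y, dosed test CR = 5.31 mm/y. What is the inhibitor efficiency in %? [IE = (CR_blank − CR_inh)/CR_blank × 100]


Apply the inhibitor-efficiency definition: IE = (CR_blank − CR_inh)/CR_blank × 100
IE = (14.09 − 5.31) / 14.09 × 100
IE = 8.78 / 14.09 × 100 = 62.3 %

62.3 %
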